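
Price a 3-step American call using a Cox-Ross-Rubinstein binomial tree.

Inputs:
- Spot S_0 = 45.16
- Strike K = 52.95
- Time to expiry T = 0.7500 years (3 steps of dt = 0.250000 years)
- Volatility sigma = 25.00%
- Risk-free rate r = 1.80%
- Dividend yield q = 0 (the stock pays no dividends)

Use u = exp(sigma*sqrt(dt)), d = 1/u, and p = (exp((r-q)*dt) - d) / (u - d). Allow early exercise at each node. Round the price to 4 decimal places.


dt = T/N = 0.250000
u = exp(sigma*sqrt(dt)) = 1.133148; d = 1/u = 0.882497
p = (exp((r-q)*dt) - d) / (u - d) = 0.486784
Discount per step: exp(-r*dt) = 0.995510
Stock lattice S(k, i) with i counting down-moves:
  k=0: S(0,0) = 45.1600
  k=1: S(1,0) = 51.1730; S(1,1) = 39.8536
  k=2: S(2,0) = 57.9866; S(2,1) = 45.1600; S(2,2) = 35.1706
  k=3: S(3,0) = 65.7074; S(3,1) = 51.1730; S(3,2) = 39.8536; S(3,3) = 31.0380
Terminal payoffs V(N, i) = max(S_T - K, 0):
  V(3,0) = 12.757412; V(3,1) = 0.000000; V(3,2) = 0.000000; V(3,3) = 0.000000
Backward induction: V(k, i) = exp(-r*dt) * [p * V(k+1, i) + (1-p) * V(k+1, i+1)]; then take max(V_cont, immediate exercise) for American.
  V(2,0) = exp(-r*dt) * [p*12.757412 + (1-p)*0.000000] = 6.182225; exercise = 5.036588; V(2,0) = max -> 6.182225
  V(2,1) = exp(-r*dt) * [p*0.000000 + (1-p)*0.000000] = 0.000000; exercise = 0.000000; V(2,1) = max -> 0.000000
  V(2,2) = exp(-r*dt) * [p*0.000000 + (1-p)*0.000000] = 0.000000; exercise = 0.000000; V(2,2) = max -> 0.000000
  V(1,0) = exp(-r*dt) * [p*6.182225 + (1-p)*0.000000] = 2.995898; exercise = 0.000000; V(1,0) = max -> 2.995898
  V(1,1) = exp(-r*dt) * [p*0.000000 + (1-p)*0.000000] = 0.000000; exercise = 0.000000; V(1,1) = max -> 0.000000
  V(0,0) = exp(-r*dt) * [p*2.995898 + (1-p)*0.000000] = 1.451808; exercise = 0.000000; V(0,0) = max -> 1.451808

Answer: Price = V(0,0) = 1.4518


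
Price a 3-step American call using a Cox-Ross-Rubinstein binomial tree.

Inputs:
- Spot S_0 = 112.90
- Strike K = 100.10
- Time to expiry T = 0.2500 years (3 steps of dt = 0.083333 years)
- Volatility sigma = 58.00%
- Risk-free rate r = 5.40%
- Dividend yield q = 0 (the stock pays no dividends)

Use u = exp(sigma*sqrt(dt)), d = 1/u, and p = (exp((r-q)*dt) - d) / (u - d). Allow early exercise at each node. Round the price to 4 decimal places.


Answer: Price = V(0,0) = 20.5614

Derivation:
dt = T/N = 0.083333
u = exp(sigma*sqrt(dt)) = 1.182264; d = 1/u = 0.845834
p = (exp((r-q)*dt) - d) / (u - d) = 0.471646
Discount per step: exp(-r*dt) = 0.995510
Stock lattice S(k, i) with i counting down-moves:
  k=0: S(0,0) = 112.9000
  k=1: S(1,0) = 133.4777; S(1,1) = 95.4947
  k=2: S(2,0) = 157.8059; S(2,1) = 112.9000; S(2,2) = 80.7727
  k=3: S(3,0) = 186.5683; S(3,1) = 133.4777; S(3,2) = 95.4947; S(3,3) = 68.3204
Terminal payoffs V(N, i) = max(S_T - K, 0):
  V(3,0) = 86.468265; V(3,1) = 33.377650; V(3,2) = 0.000000; V(3,3) = 0.000000
Backward induction: V(k, i) = exp(-r*dt) * [p * V(k+1, i) + (1-p) * V(k+1, i+1)]; then take max(V_cont, immediate exercise) for American.
  V(2,0) = exp(-r*dt) * [p*86.468265 + (1-p)*33.377650] = 58.155311; exercise = 57.705873; V(2,0) = max -> 58.155311
  V(2,1) = exp(-r*dt) * [p*33.377650 + (1-p)*0.000000] = 15.671737; exercise = 12.800000; V(2,1) = max -> 15.671737
  V(2,2) = exp(-r*dt) * [p*0.000000 + (1-p)*0.000000] = 0.000000; exercise = 0.000000; V(2,2) = max -> 0.000000
  V(1,0) = exp(-r*dt) * [p*58.155311 + (1-p)*15.671737] = 35.548594; exercise = 33.377650; V(1,0) = max -> 35.548594
  V(1,1) = exp(-r*dt) * [p*15.671737 + (1-p)*0.000000] = 7.358317; exercise = 0.000000; V(1,1) = max -> 7.358317
  V(0,0) = exp(-r*dt) * [p*35.548594 + (1-p)*7.358317] = 20.561400; exercise = 12.800000; V(0,0) = max -> 20.561400


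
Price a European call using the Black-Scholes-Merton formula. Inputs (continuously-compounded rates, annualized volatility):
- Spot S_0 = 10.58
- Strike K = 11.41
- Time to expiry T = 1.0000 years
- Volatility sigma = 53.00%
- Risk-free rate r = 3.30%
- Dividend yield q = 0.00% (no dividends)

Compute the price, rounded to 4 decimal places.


d1 = (ln(S/K) + (r - q + 0.5*sigma^2) * T) / (sigma * sqrt(T)) = 0.18476465
d2 = d1 - sigma * sqrt(T) = -0.34523535
exp(-rT) = 0.96753856; exp(-qT) = 1.00000000
C = S_0 * exp(-qT) * N(d1) - K * exp(-rT) * N(d2)
N(d1) = 0.57329318; N(d2) = 0.36495872
C = 10.5800 * 1.00000000 * 0.57329318 - 11.4100 * 0.96753856 * 0.36495872 = 2.0364

Answer: Price = 2.0364


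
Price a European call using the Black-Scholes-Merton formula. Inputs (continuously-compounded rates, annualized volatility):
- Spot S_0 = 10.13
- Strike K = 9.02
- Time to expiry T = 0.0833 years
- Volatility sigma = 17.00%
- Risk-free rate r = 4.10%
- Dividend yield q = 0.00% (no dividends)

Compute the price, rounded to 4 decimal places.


Answer: Price = 1.1419

Derivation:
d1 = (ln(S/K) + (r - q + 0.5*sigma^2) * T) / (sigma * sqrt(T)) = 2.45951442
d2 = d1 - sigma * sqrt(T) = 2.41044946
exp(-rT) = 0.99659053; exp(-qT) = 1.00000000
C = S_0 * exp(-qT) * N(d1) - K * exp(-rT) * N(d2)
N(d1) = 0.99304374; N(d2) = 0.99203356
C = 10.1300 * 1.00000000 * 0.99304374 - 9.0200 * 0.99659053 * 0.99203356 = 1.1419


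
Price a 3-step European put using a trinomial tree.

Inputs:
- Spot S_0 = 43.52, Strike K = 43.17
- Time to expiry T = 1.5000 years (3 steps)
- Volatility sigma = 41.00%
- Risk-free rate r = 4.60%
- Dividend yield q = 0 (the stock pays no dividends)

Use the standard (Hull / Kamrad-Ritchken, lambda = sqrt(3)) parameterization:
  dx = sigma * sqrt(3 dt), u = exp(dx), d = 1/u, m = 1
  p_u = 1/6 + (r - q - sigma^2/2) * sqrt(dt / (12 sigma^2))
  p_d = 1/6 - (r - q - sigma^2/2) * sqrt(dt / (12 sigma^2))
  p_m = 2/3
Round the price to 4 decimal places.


dt = T/N = 0.500000; dx = sigma*sqrt(3*dt) = 0.502145
u = exp(dx) = 1.652262; d = 1/u = 0.605231
p_u = 0.147723, p_m = 0.666667, p_d = 0.185610
Discount per step: exp(-r*dt) = 0.977262
Stock lattice S(k, j) with j the centered position index:
  k=0: S(0,+0) = 43.5200
  k=1: S(1,-1) = 26.3396; S(1,+0) = 43.5200; S(1,+1) = 71.9065
  k=2: S(2,-2) = 15.9416; S(2,-1) = 26.3396; S(2,+0) = 43.5200; S(2,+1) = 71.9065; S(2,+2) = 118.8083
  k=3: S(3,-3) = 9.6483; S(3,-2) = 15.9416; S(3,-1) = 26.3396; S(3,+0) = 43.5200; S(3,+1) = 71.9065; S(3,+2) = 118.8083; S(3,+3) = 196.3025
Terminal payoffs V(N, j) = max(K - S_T, 0):
  V(3,-3) = 33.521674; V(3,-2) = 27.228436; V(3,-1) = 16.830355; V(3,+0) = 0.000000; V(3,+1) = 0.000000; V(3,+2) = 0.000000; V(3,+3) = 0.000000
Backward induction: V(k, j) = exp(-r*dt) * [p_u * V(k+1, j+1) + p_m * V(k+1, j) + p_d * V(k+1, j-1)]
  V(2,-2) = exp(-r*dt) * [p_u*16.830355 + p_m*27.228436 + p_d*33.521674] = 26.249750
  V(2,-1) = exp(-r*dt) * [p_u*0.000000 + p_m*16.830355 + p_d*27.228436] = 15.904084
  V(2,+0) = exp(-r*dt) * [p_u*0.000000 + p_m*0.000000 + p_d*16.830355] = 3.052859
  V(2,+1) = exp(-r*dt) * [p_u*0.000000 + p_m*0.000000 + p_d*0.000000] = 0.000000
  V(2,+2) = exp(-r*dt) * [p_u*0.000000 + p_m*0.000000 + p_d*0.000000] = 0.000000
  V(1,-1) = exp(-r*dt) * [p_u*3.052859 + p_m*15.904084 + p_d*26.249750] = 15.563810
  V(1,+0) = exp(-r*dt) * [p_u*0.000000 + p_m*3.052859 + p_d*15.904084] = 4.873806
  V(1,+1) = exp(-r*dt) * [p_u*0.000000 + p_m*0.000000 + p_d*3.052859] = 0.553758
  V(0,+0) = exp(-r*dt) * [p_u*0.553758 + p_m*4.873806 + p_d*15.563810] = 6.078389

Answer: Price = V(0,0) = 6.0784


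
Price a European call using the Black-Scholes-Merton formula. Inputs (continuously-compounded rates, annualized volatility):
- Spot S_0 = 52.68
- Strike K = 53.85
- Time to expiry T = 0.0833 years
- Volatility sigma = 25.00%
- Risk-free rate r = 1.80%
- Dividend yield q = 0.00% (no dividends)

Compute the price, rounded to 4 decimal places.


d1 = (ln(S/K) + (r - q + 0.5*sigma^2) * T) / (sigma * sqrt(T)) = -0.24758039
d2 = d1 - sigma * sqrt(T) = -0.31973474
exp(-rT) = 0.99850172; exp(-qT) = 1.00000000
C = S_0 * exp(-qT) * N(d1) - K * exp(-rT) * N(d2)
N(d1) = 0.40222954; N(d2) = 0.37458471
C = 52.6800 * 1.00000000 * 0.40222954 - 53.8500 * 0.99850172 * 0.37458471 = 1.0483

Answer: Price = 1.0483


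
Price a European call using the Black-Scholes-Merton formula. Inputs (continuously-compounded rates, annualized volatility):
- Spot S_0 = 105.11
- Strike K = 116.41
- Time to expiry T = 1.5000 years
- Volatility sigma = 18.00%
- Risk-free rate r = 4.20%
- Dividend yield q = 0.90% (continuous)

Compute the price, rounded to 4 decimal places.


d1 = (ln(S/K) + (r - q + 0.5*sigma^2) * T) / (sigma * sqrt(T)) = -0.12842140
d2 = d1 - sigma * sqrt(T) = -0.34887548
exp(-rT) = 0.93894347; exp(-qT) = 0.98659072
C = S_0 * exp(-qT) * N(d1) - K * exp(-rT) * N(d2)
N(d1) = 0.44890775; N(d2) = 0.36359140
C = 105.1100 * 0.98659072 * 0.44890775 - 116.4100 * 0.93894347 * 0.36359140 = 6.8106

Answer: Price = 6.8106


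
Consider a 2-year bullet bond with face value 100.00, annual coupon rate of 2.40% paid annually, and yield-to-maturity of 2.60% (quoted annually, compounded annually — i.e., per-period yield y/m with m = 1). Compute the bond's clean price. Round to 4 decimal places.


Coupon per period c = face * coupon_rate / m = 2.400000
Periods per year m = 1; per-period yield y/m = 0.026000
Number of cashflows N = 2
Cashflows (t years, CF_t, discount factor 1/(1+y/m)^(m*t), PV):
  t = 1.0000: CF_t = 2.400000, DF = 0.974659, PV = 2.339181
  t = 2.0000: CF_t = 102.400000, DF = 0.949960, PV = 97.275895
Price P = sum_t PV_t = 99.615076

Answer: Price = 99.6151


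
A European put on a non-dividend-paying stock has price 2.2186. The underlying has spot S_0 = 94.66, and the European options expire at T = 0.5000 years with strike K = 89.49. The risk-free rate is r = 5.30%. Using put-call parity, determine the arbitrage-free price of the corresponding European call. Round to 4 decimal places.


Answer: Call price = 9.7289

Derivation:
Put-call parity: C - P = S_0 * exp(-qT) - K * exp(-rT).
S_0 * exp(-qT) = 94.6600 * 1.00000000 = 94.66000000
K * exp(-rT) = 89.4900 * 0.97384804 = 87.14966144
C = P + S*exp(-qT) - K*exp(-rT)
C = 2.2186 + 94.66000000 - 87.14966144 = 9.7289


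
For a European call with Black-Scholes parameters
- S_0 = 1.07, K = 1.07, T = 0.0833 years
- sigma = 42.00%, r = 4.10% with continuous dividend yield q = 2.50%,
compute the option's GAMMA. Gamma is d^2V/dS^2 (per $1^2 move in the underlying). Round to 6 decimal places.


Answer: Gamma = 3.061517

Derivation:
d1 = 0.0716046010; d2 = -0.0496147044
phi(d1) = 0.3979208580; exp(-qT) = 0.9979196669; exp(-rT) = 0.9965905255
Gamma = exp(-qT) * phi(d1) / (S * sigma * sqrt(T)) = 0.9979196669 * 0.3979208580 / (1.0700 * 0.4200 * 0.2886173938) = 3.061517


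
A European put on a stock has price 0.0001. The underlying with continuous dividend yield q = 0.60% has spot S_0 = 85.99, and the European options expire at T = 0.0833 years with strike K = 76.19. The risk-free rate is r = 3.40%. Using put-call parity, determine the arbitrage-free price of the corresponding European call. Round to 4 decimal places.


Answer: Call price = 9.9726

Derivation:
Put-call parity: C - P = S_0 * exp(-qT) - K * exp(-rT).
S_0 * exp(-qT) = 85.9900 * 0.99950032 = 85.94703294
K * exp(-rT) = 76.1900 * 0.99717181 = 75.97451997
C = P + S*exp(-qT) - K*exp(-rT)
C = 0.0001 + 85.94703294 - 75.97451997 = 9.9726


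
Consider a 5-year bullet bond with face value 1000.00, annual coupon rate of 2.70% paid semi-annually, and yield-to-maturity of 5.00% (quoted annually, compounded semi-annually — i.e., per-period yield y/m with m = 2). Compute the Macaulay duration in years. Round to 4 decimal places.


Answer: Macaulay duration = 4.6910 years

Derivation:
Coupon per period c = face * coupon_rate / m = 13.500000
Periods per year m = 2; per-period yield y/m = 0.025000
Number of cashflows N = 10
Cashflows (t years, CF_t, discount factor 1/(1+y/m)^(m*t), PV):
  t = 0.5000: CF_t = 13.500000, DF = 0.975610, PV = 13.170732
  t = 1.0000: CF_t = 13.500000, DF = 0.951814, PV = 12.849494
  t = 1.5000: CF_t = 13.500000, DF = 0.928599, PV = 12.536092
  t = 2.0000: CF_t = 13.500000, DF = 0.905951, PV = 12.230334
  t = 2.5000: CF_t = 13.500000, DF = 0.883854, PV = 11.932033
  t = 3.0000: CF_t = 13.500000, DF = 0.862297, PV = 11.641008
  t = 3.5000: CF_t = 13.500000, DF = 0.841265, PV = 11.357081
  t = 4.0000: CF_t = 13.500000, DF = 0.820747, PV = 11.080079
  t = 4.5000: CF_t = 13.500000, DF = 0.800728, PV = 10.809833
  t = 5.0000: CF_t = 1013.500000, DF = 0.781198, PV = 791.744580
Price P = sum_t PV_t = 899.351265
Macaulay numerator sum_t t * PV_t:
  t * PV_t at t = 0.5000: 6.585366
  t * PV_t at t = 1.0000: 12.849494
  t * PV_t at t = 1.5000: 18.804138
  t * PV_t at t = 2.0000: 24.460667
  t * PV_t at t = 2.5000: 29.830082
  t * PV_t at t = 3.0000: 34.923023
  t * PV_t at t = 3.5000: 39.749782
  t * PV_t at t = 4.0000: 44.320315
  t * PV_t at t = 4.5000: 48.644248
  t * PV_t at t = 5.0000: 3958.722901
Macaulay duration D = (sum_t t * PV_t) / P = 4218.890017 / 899.351265 = 4.691037


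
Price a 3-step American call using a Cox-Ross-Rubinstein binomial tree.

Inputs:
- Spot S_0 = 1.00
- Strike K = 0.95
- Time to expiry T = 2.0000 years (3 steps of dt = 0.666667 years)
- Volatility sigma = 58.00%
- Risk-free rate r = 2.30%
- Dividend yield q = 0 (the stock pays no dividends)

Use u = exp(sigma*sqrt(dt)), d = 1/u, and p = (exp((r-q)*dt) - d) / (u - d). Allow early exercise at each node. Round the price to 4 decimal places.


Answer: Price = V(0,0) = 0.3743

Derivation:
dt = T/N = 0.666667
u = exp(sigma*sqrt(dt)) = 1.605713; d = 1/u = 0.622776
p = (exp((r-q)*dt) - d) / (u - d) = 0.399492
Discount per step: exp(-r*dt) = 0.984784
Stock lattice S(k, i) with i counting down-moves:
  k=0: S(0,0) = 1.0000
  k=1: S(1,0) = 1.6057; S(1,1) = 0.6228
  k=2: S(2,0) = 2.5783; S(2,1) = 1.0000; S(2,2) = 0.3879
  k=3: S(3,0) = 4.1400; S(3,1) = 1.6057; S(3,2) = 0.6228; S(3,3) = 0.2415
Terminal payoffs V(N, i) = max(S_T - K, 0):
  V(3,0) = 3.190034; V(3,1) = 0.655713; V(3,2) = 0.000000; V(3,3) = 0.000000
Backward induction: V(k, i) = exp(-r*dt) * [p * V(k+1, i) + (1-p) * V(k+1, i+1)]; then take max(V_cont, immediate exercise) for American.
  V(2,0) = exp(-r*dt) * [p*3.190034 + (1-p)*0.655713] = 1.642770; exercise = 1.628315; V(2,0) = max -> 1.642770
  V(2,1) = exp(-r*dt) * [p*0.655713 + (1-p)*0.000000] = 0.257966; exercise = 0.050000; V(2,1) = max -> 0.257966
  V(2,2) = exp(-r*dt) * [p*0.000000 + (1-p)*0.000000] = 0.000000; exercise = 0.000000; V(2,2) = max -> 0.000000
  V(1,0) = exp(-r*dt) * [p*1.642770 + (1-p)*0.257966] = 0.798841; exercise = 0.655713; V(1,0) = max -> 0.798841
  V(1,1) = exp(-r*dt) * [p*0.257966 + (1-p)*0.000000] = 0.101487; exercise = 0.000000; V(1,1) = max -> 0.101487
  V(0,0) = exp(-r*dt) * [p*0.798841 + (1-p)*0.101487] = 0.374291; exercise = 0.050000; V(0,0) = max -> 0.374291


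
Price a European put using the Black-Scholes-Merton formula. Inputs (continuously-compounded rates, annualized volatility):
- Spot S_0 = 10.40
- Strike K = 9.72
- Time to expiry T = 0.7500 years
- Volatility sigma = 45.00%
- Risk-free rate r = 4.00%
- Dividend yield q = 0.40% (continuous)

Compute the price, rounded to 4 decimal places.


Answer: Price = 1.1058

Derivation:
d1 = (ln(S/K) + (r - q + 0.5*sigma^2) * T) / (sigma * sqrt(T)) = 0.43765123
d2 = d1 - sigma * sqrt(T) = 0.04793980
exp(-rT) = 0.97044553; exp(-qT) = 0.99700450
P = K * exp(-rT) * N(-d2) - S_0 * exp(-qT) * N(-d1)
N(-d1) = 0.33081956; N(-d2) = 0.48088211
P = 9.7200 * 0.97044553 * 0.48088211 - 10.4000 * 0.99700450 * 0.33081956 = 1.1058


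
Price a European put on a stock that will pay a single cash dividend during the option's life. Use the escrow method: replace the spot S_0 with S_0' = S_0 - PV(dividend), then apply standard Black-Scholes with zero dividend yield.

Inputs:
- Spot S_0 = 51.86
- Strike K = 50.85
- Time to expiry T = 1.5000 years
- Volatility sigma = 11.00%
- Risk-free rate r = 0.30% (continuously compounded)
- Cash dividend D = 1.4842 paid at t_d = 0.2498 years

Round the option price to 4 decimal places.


PV(D) = D * exp(-r * t_d) = 1.4842 * 0.99925088 = 1.48308816
S_0' = S_0 - PV(D) = 51.8600 - 1.48308816 = 50.37691184
d1 = (ln(S_0'/K) + (r + sigma^2/2)*T) / (sigma*sqrt(T)) = 0.03138204
d2 = d1 - sigma*sqrt(T) = -0.10333990
exp(-rT) = 0.99551011
N(-d1) = 0.48748243; N(-d2) = 0.54115339
P = K * exp(-rT) * N(-d2) - S_0' * N(-d1) = 50.8500 * 0.99551011 * 0.54115339 - 50.37691184 * 0.48748243 = 2.8362

Answer: Price = 2.8362


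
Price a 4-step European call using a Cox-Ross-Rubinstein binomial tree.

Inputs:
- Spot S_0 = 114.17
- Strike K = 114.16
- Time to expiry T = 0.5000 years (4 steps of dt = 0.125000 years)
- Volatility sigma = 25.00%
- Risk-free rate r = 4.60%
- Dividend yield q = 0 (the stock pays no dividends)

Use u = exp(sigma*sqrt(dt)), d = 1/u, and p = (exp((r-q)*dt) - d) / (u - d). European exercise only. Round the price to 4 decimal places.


Answer: Price = V(0,0) = 8.8406

Derivation:
dt = T/N = 0.125000
u = exp(sigma*sqrt(dt)) = 1.092412; d = 1/u = 0.915405
p = (exp((r-q)*dt) - d) / (u - d) = 0.510495
Discount per step: exp(-r*dt) = 0.994266
Stock lattice S(k, i) with i counting down-moves:
  k=0: S(0,0) = 114.1700
  k=1: S(1,0) = 124.7207; S(1,1) = 104.5118
  k=2: S(2,0) = 136.2464; S(2,1) = 114.1700; S(2,2) = 95.6707
  k=3: S(3,0) = 148.8373; S(3,1) = 124.7207; S(3,2) = 104.5118; S(3,3) = 87.5774
  k=4: S(4,0) = 162.5917; S(4,1) = 136.2464; S(4,2) = 114.1700; S(4,3) = 95.6707; S(4,4) = 80.1689
Terminal payoffs V(N, i) = max(S_T - K, 0):
  V(4,0) = 48.431668; V(4,1) = 22.086434; V(4,2) = 0.010000; V(4,3) = 0.000000; V(4,4) = 0.000000
Backward induction: V(k, i) = exp(-r*dt) * [p * V(k+1, i) + (1-p) * V(k+1, i+1)].
  V(3,0) = exp(-r*dt) * [p*48.431668 + (1-p)*22.086434] = 35.331813
  V(3,1) = exp(-r*dt) * [p*22.086434 + (1-p)*0.010000] = 11.215246
  V(3,2) = exp(-r*dt) * [p*0.010000 + (1-p)*0.000000] = 0.005076
  V(3,3) = exp(-r*dt) * [p*0.000000 + (1-p)*0.000000] = 0.000000
  V(2,0) = exp(-r*dt) * [p*35.331813 + (1-p)*11.215246] = 23.391754
  V(2,1) = exp(-r*dt) * [p*11.215246 + (1-p)*0.005076] = 5.694976
  V(2,2) = exp(-r*dt) * [p*0.005076 + (1-p)*0.000000] = 0.002576
  V(1,0) = exp(-r*dt) * [p*23.391754 + (1-p)*5.694976] = 14.644652
  V(1,1) = exp(-r*dt) * [p*5.694976 + (1-p)*0.002576] = 2.891845
  V(0,0) = exp(-r*dt) * [p*14.644652 + (1-p)*2.891845] = 8.840619


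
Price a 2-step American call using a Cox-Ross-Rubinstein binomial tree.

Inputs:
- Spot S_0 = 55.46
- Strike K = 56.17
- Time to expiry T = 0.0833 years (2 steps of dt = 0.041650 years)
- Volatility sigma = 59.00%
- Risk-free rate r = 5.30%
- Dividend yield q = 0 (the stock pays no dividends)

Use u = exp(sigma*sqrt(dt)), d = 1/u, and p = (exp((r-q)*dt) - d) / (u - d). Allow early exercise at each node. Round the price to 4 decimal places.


dt = T/N = 0.041650
u = exp(sigma*sqrt(dt)) = 1.127958; d = 1/u = 0.886558
p = (exp((r-q)*dt) - d) / (u - d) = 0.479088
Discount per step: exp(-r*dt) = 0.997795
Stock lattice S(k, i) with i counting down-moves:
  k=0: S(0,0) = 55.4600
  k=1: S(1,0) = 62.5566; S(1,1) = 49.1685
  k=2: S(2,0) = 70.5612; S(2,1) = 55.4600; S(2,2) = 43.5907
Terminal payoffs V(N, i) = max(S_T - K, 0):
  V(2,0) = 14.391195; V(2,1) = 0.000000; V(2,2) = 0.000000
Backward induction: V(k, i) = exp(-r*dt) * [p * V(k+1, i) + (1-p) * V(k+1, i+1)]; then take max(V_cont, immediate exercise) for American.
  V(1,0) = exp(-r*dt) * [p*14.391195 + (1-p)*0.000000] = 6.879453; exercise = 6.386566; V(1,0) = max -> 6.879453
  V(1,1) = exp(-r*dt) * [p*0.000000 + (1-p)*0.000000] = 0.000000; exercise = 0.000000; V(1,1) = max -> 0.000000
  V(0,0) = exp(-r*dt) * [p*6.879453 + (1-p)*0.000000] = 3.288599; exercise = 0.000000; V(0,0) = max -> 3.288599

Answer: Price = V(0,0) = 3.2886


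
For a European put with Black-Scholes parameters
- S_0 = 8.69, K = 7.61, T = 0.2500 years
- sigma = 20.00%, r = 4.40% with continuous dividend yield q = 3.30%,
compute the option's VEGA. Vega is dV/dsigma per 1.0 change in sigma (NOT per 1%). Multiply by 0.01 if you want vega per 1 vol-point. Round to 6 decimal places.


Answer: Vega = 0.641074

Derivation:
d1 = 1.4045976740; d2 = 1.3045976740
phi(d1) = 0.1487652311; exp(-qT) = 0.9917839379; exp(-rT) = 0.9890602788
Vega = S * exp(-qT) * phi(d1) * sqrt(T) = 8.6900 * 0.9917839379 * 0.1487652311 * 0.5000000000 = 0.641074


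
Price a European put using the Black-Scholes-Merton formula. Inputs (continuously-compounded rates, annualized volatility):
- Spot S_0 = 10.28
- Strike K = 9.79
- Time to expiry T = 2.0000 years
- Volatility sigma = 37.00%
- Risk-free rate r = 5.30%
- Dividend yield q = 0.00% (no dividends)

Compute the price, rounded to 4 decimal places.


Answer: Price = 1.3157

Derivation:
d1 = (ln(S/K) + (r - q + 0.5*sigma^2) * T) / (sigma * sqrt(T)) = 0.55754185
d2 = d1 - sigma * sqrt(T) = 0.03428284
exp(-rT) = 0.89942465; exp(-qT) = 1.00000000
P = K * exp(-rT) * N(-d2) - S_0 * exp(-qT) * N(-d1)
N(-d1) = 0.28857864; N(-d2) = 0.48632581
P = 9.7900 * 0.89942465 * 0.48632581 - 10.2800 * 1.00000000 * 0.28857864 = 1.3157


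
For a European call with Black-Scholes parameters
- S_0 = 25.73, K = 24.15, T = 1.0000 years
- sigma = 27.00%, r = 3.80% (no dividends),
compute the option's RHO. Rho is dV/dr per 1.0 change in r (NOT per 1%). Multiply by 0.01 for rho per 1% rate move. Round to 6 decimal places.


Answer: Rho = 13.833737

Derivation:
d1 = 0.5104564674; d2 = 0.2404564674
phi(d1) = 0.3502103042; exp(-qT) = 1.0000000000; exp(-rT) = 0.9627129409
N(d2) = 0.5950117963
Rho = K*T*exp(-rT)*N(d2) = 24.1500 * 1.0000 * 0.9627129409 * 0.5950117963 = 13.833737


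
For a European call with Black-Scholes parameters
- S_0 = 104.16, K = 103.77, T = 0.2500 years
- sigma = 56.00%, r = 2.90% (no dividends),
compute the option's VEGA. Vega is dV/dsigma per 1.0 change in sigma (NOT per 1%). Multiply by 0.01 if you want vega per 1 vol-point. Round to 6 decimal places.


Answer: Vega = 20.445646

Derivation:
d1 = 0.1792902387; d2 = -0.1007097613
phi(d1) = 0.3925815361; exp(-qT) = 1.0000000000; exp(-rT) = 0.9927762179
Vega = S * exp(-qT) * phi(d1) * sqrt(T) = 104.1600 * 1.0000000000 * 0.3925815361 * 0.5000000000 = 20.445646


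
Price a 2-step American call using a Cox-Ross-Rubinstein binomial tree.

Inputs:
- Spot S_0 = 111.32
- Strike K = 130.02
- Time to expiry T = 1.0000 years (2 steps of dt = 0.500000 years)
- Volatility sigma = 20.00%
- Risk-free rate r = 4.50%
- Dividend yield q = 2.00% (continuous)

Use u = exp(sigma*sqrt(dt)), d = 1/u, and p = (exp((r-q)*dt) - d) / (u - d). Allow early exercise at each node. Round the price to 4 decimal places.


Answer: Price = V(0,0) = 4.3820

Derivation:
dt = T/N = 0.500000
u = exp(sigma*sqrt(dt)) = 1.151910; d = 1/u = 0.868123
p = (exp((r-q)*dt) - d) / (u - d) = 0.509027
Discount per step: exp(-r*dt) = 0.977751
Stock lattice S(k, i) with i counting down-moves:
  k=0: S(0,0) = 111.3200
  k=1: S(1,0) = 128.2306; S(1,1) = 96.6395
  k=2: S(2,0) = 147.7101; S(2,1) = 111.3200; S(2,2) = 83.8950
Terminal payoffs V(N, i) = max(S_T - K, 0):
  V(2,0) = 17.690112; V(2,1) = 0.000000; V(2,2) = 0.000000
Backward induction: V(k, i) = exp(-r*dt) * [p * V(k+1, i) + (1-p) * V(k+1, i+1)]; then take max(V_cont, immediate exercise) for American.
  V(1,0) = exp(-r*dt) * [p*17.690112 + (1-p)*0.000000] = 8.804402; exercise = 0.000000; V(1,0) = max -> 8.804402
  V(1,1) = exp(-r*dt) * [p*0.000000 + (1-p)*0.000000] = 0.000000; exercise = 0.000000; V(1,1) = max -> 0.000000
  V(0,0) = exp(-r*dt) * [p*8.804402 + (1-p)*0.000000] = 4.381968; exercise = 0.000000; V(0,0) = max -> 4.381968


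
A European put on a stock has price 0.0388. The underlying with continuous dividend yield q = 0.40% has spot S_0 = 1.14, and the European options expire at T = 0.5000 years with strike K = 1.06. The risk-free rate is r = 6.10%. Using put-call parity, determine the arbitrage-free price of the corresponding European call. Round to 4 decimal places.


Put-call parity: C - P = S_0 * exp(-qT) - K * exp(-rT).
S_0 * exp(-qT) = 1.1400 * 0.99800200 = 1.13772228
K * exp(-rT) = 1.0600 * 0.96996043 = 1.02815806
C = P + S*exp(-qT) - K*exp(-rT)
C = 0.0388 + 1.13772228 - 1.02815806 = 0.1484

Answer: Call price = 0.1484


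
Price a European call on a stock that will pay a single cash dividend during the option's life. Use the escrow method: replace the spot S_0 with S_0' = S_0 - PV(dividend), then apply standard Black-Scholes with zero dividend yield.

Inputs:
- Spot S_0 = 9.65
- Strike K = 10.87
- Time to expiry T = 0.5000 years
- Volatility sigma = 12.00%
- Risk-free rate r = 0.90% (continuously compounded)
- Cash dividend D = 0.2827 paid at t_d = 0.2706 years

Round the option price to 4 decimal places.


PV(D) = D * exp(-r * t_d) = 0.2827 * 0.99756756 = 0.28201235
S_0' = S_0 - PV(D) = 9.6500 - 0.28201235 = 9.36798765
d1 = (ln(S_0'/K) + (r + sigma^2/2)*T) / (sigma*sqrt(T)) = -1.65708581
d2 = d1 - sigma*sqrt(T) = -1.74193862
exp(-rT) = 0.99551011
N(d1) = 0.04875106; N(d2) = 0.04075959
C = S_0' * N(d1) - K * exp(-rT) * N(d2) = 9.36798765 * 0.04875106 - 10.8700 * 0.99551011 * 0.04075959 = 0.0156

Answer: Price = 0.0156


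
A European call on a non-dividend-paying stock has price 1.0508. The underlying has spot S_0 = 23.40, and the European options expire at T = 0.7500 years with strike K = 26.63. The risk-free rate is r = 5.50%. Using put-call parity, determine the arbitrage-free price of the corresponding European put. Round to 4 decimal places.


Put-call parity: C - P = S_0 * exp(-qT) - K * exp(-rT).
S_0 * exp(-qT) = 23.4000 * 1.00000000 = 23.40000000
K * exp(-rT) = 26.6300 * 0.95958920 = 25.55386047
P = C - S*exp(-qT) + K*exp(-rT)
P = 1.0508 - 23.40000000 + 25.55386047 = 3.2047

Answer: Put price = 3.2047


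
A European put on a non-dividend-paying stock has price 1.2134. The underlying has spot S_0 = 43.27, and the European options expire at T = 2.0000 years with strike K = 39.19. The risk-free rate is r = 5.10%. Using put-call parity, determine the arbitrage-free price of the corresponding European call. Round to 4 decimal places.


Put-call parity: C - P = S_0 * exp(-qT) - K * exp(-rT).
S_0 * exp(-qT) = 43.2700 * 1.00000000 = 43.27000000
K * exp(-rT) = 39.1900 * 0.90302955 = 35.38972813
C = P + S*exp(-qT) - K*exp(-rT)
C = 1.2134 + 43.27000000 - 35.38972813 = 9.0937

Answer: Call price = 9.0937


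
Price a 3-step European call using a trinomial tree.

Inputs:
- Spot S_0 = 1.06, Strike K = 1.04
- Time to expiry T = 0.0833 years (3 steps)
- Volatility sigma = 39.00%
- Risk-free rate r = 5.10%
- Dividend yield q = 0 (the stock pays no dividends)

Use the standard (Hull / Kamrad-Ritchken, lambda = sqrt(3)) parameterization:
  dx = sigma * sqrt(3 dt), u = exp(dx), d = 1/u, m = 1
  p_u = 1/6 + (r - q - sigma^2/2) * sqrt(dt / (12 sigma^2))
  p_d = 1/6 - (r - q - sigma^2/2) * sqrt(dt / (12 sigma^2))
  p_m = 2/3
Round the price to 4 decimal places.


dt = T/N = 0.027767; dx = sigma*sqrt(3*dt) = 0.112561
u = exp(dx) = 1.119140; d = 1/u = 0.893543
p_u = 0.163577, p_m = 0.666667, p_d = 0.169756
Discount per step: exp(-r*dt) = 0.998585
Stock lattice S(k, j) with j the centered position index:
  k=0: S(0,+0) = 1.0600
  k=1: S(1,-1) = 0.9472; S(1,+0) = 1.0600; S(1,+1) = 1.1863
  k=2: S(2,-2) = 0.8463; S(2,-1) = 0.9472; S(2,+0) = 1.0600; S(2,+1) = 1.1863; S(2,+2) = 1.3276
  k=3: S(3,-3) = 0.7562; S(3,-2) = 0.8463; S(3,-1) = 0.9472; S(3,+0) = 1.0600; S(3,+1) = 1.1863; S(3,+2) = 1.3276; S(3,+3) = 1.4858
Terminal payoffs V(N, j) = max(S_T - K, 0):
  V(3,-3) = 0.000000; V(3,-2) = 0.000000; V(3,-1) = 0.000000; V(3,+0) = 0.020000; V(3,+1) = 0.146289; V(3,+2) = 0.287623; V(3,+3) = 0.445797
Backward induction: V(k, j) = exp(-r*dt) * [p_u * V(k+1, j+1) + p_m * V(k+1, j) + p_d * V(k+1, j-1)]
  V(2,-2) = exp(-r*dt) * [p_u*0.000000 + p_m*0.000000 + p_d*0.000000] = 0.000000
  V(2,-1) = exp(-r*dt) * [p_u*0.020000 + p_m*0.000000 + p_d*0.000000] = 0.003267
  V(2,+0) = exp(-r*dt) * [p_u*0.146289 + p_m*0.020000 + p_d*0.000000] = 0.037210
  V(2,+1) = exp(-r*dt) * [p_u*0.287623 + p_m*0.146289 + p_d*0.020000] = 0.147760
  V(2,+2) = exp(-r*dt) * [p_u*0.445797 + p_m*0.287623 + p_d*0.146289] = 0.289095
  V(1,-1) = exp(-r*dt) * [p_u*0.037210 + p_m*0.003267 + p_d*0.000000] = 0.008253
  V(1,+0) = exp(-r*dt) * [p_u*0.147760 + p_m*0.037210 + p_d*0.003267] = 0.049461
  V(1,+1) = exp(-r*dt) * [p_u*0.289095 + p_m*0.147760 + p_d*0.037210] = 0.151897
  V(0,+0) = exp(-r*dt) * [p_u*0.151897 + p_m*0.049461 + p_d*0.008253] = 0.059138

Answer: Price = V(0,0) = 0.0591


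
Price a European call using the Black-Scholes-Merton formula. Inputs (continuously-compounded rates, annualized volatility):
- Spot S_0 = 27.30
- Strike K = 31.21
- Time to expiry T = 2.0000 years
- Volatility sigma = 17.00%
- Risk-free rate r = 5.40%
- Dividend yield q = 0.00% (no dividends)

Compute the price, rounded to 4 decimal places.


d1 = (ln(S/K) + (r - q + 0.5*sigma^2) * T) / (sigma * sqrt(T)) = 0.01267862
d2 = d1 - sigma * sqrt(T) = -0.22773769
exp(-rT) = 0.89762760; exp(-qT) = 1.00000000
C = S_0 * exp(-qT) * N(d1) - K * exp(-rT) * N(d2)
N(d1) = 0.50505790; N(d2) = 0.40992508
C = 27.3000 * 1.00000000 * 0.50505790 - 31.2100 * 0.89762760 * 0.40992508 = 2.3040

Answer: Price = 2.3040


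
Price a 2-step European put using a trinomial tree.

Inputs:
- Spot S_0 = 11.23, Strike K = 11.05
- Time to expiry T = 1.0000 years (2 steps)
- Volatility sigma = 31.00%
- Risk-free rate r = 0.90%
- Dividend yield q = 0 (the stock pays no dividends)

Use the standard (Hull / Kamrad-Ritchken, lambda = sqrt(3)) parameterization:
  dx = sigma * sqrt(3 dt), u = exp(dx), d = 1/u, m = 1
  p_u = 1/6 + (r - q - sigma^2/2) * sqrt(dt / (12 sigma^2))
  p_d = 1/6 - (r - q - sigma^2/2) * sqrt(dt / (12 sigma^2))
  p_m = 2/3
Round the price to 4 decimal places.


dt = T/N = 0.500000; dx = sigma*sqrt(3*dt) = 0.379671
u = exp(dx) = 1.461803; d = 1/u = 0.684086
p_u = 0.140954, p_m = 0.666667, p_d = 0.192380
Discount per step: exp(-r*dt) = 0.995510
Stock lattice S(k, j) with j the centered position index:
  k=0: S(0,+0) = 11.2300
  k=1: S(1,-1) = 7.6823; S(1,+0) = 11.2300; S(1,+1) = 16.4161
  k=2: S(2,-2) = 5.2554; S(2,-1) = 7.6823; S(2,+0) = 11.2300; S(2,+1) = 16.4161; S(2,+2) = 23.9970
Terminal payoffs V(N, j) = max(K - S_T, 0):
  V(2,-2) = 5.794648; V(2,-1) = 3.367709; V(2,+0) = 0.000000; V(2,+1) = 0.000000; V(2,+2) = 0.000000
Backward induction: V(k, j) = exp(-r*dt) * [p_u * V(k+1, j+1) + p_m * V(k+1, j) + p_d * V(k+1, j-1)]
  V(1,-1) = exp(-r*dt) * [p_u*0.000000 + p_m*3.367709 + p_d*5.794648] = 3.344826
  V(1,+0) = exp(-r*dt) * [p_u*0.000000 + p_m*0.000000 + p_d*3.367709] = 0.644970
  V(1,+1) = exp(-r*dt) * [p_u*0.000000 + p_m*0.000000 + p_d*0.000000] = 0.000000
  V(0,+0) = exp(-r*dt) * [p_u*0.000000 + p_m*0.644970 + p_d*3.344826] = 1.068637

Answer: Price = V(0,0) = 1.0686


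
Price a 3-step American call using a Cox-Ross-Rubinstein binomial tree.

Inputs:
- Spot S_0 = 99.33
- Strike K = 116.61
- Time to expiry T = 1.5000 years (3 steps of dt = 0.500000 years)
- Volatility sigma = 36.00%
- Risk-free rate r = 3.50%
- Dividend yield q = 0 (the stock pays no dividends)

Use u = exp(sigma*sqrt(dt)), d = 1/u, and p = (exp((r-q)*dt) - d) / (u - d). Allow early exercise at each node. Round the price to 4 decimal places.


Answer: Price = V(0,0) = 13.4210

Derivation:
dt = T/N = 0.500000
u = exp(sigma*sqrt(dt)) = 1.289892; d = 1/u = 0.775259
p = (exp((r-q)*dt) - d) / (u - d) = 0.471006
Discount per step: exp(-r*dt) = 0.982652
Stock lattice S(k, i) with i counting down-moves:
  k=0: S(0,0) = 99.3300
  k=1: S(1,0) = 128.1250; S(1,1) = 77.0065
  k=2: S(2,0) = 165.2674; S(2,1) = 99.3300; S(2,2) = 59.6999
  k=3: S(3,0) = 213.1770; S(3,1) = 128.1250; S(3,2) = 77.0065; S(3,3) = 46.2829
Terminal payoffs V(N, i) = max(S_T - K, 0):
  V(3,0) = 96.567034; V(3,1) = 11.514966; V(3,2) = 0.000000; V(3,3) = 0.000000
Backward induction: V(k, i) = exp(-r*dt) * [p * V(k+1, i) + (1-p) * V(k+1, i+1)]; then take max(V_cont, immediate exercise) for American.
  V(2,0) = exp(-r*dt) * [p*96.567034 + (1-p)*11.514966] = 50.680282; exercise = 48.657359; V(2,0) = max -> 50.680282
  V(2,1) = exp(-r*dt) * [p*11.514966 + (1-p)*0.000000] = 5.329529; exercise = 0.000000; V(2,1) = max -> 5.329529
  V(2,2) = exp(-r*dt) * [p*0.000000 + (1-p)*0.000000] = 0.000000; exercise = 0.000000; V(2,2) = max -> 0.000000
  V(1,0) = exp(-r*dt) * [p*50.680282 + (1-p)*5.329529] = 26.226991; exercise = 11.514966; V(1,0) = max -> 26.226991
  V(1,1) = exp(-r*dt) * [p*5.329529 + (1-p)*0.000000] = 2.466693; exercise = 0.000000; V(1,1) = max -> 2.466693
  V(0,0) = exp(-r*dt) * [p*26.226991 + (1-p)*2.466693] = 13.420999; exercise = 0.000000; V(0,0) = max -> 13.420999


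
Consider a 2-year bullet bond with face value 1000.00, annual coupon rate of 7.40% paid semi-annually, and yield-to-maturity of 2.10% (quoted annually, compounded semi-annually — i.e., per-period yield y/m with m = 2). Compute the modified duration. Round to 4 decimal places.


Answer: Modified duration = 1.8814

Derivation:
Coupon per period c = face * coupon_rate / m = 37.000000
Periods per year m = 2; per-period yield y/m = 0.010500
Number of cashflows N = 4
Cashflows (t years, CF_t, discount factor 1/(1+y/m)^(m*t), PV):
  t = 0.5000: CF_t = 37.000000, DF = 0.989609, PV = 36.615537
  t = 1.0000: CF_t = 37.000000, DF = 0.979326, PV = 36.235069
  t = 1.5000: CF_t = 37.000000, DF = 0.969150, PV = 35.858554
  t = 2.0000: CF_t = 1037.000000, DF = 0.959080, PV = 994.565717
Price P = sum_t PV_t = 1103.274877
First compute Macaulay numerator sum_t t * PV_t:
  t * PV_t at t = 0.5000: 18.307768
  t * PV_t at t = 1.0000: 36.235069
  t * PV_t at t = 1.5000: 53.787831
  t * PV_t at t = 2.0000: 1989.131434
Macaulay duration D = 2097.462102 / 1103.274877 = 1.901124
Modified duration = D / (1 + y/m) = 1.901124 / (1 + 0.010500) = 1.881369


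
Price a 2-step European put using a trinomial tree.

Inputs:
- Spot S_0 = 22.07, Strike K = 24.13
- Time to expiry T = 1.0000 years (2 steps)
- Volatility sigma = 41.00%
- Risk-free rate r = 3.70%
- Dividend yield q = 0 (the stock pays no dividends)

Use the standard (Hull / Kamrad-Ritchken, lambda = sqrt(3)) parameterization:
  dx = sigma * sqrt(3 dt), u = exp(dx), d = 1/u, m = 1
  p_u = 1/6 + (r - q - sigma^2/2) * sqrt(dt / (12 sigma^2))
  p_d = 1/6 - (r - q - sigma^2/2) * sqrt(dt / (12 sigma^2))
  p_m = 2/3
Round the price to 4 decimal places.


Answer: Price = V(0,0) = 4.1803

Derivation:
dt = T/N = 0.500000; dx = sigma*sqrt(3*dt) = 0.502145
u = exp(dx) = 1.652262; d = 1/u = 0.605231
p_u = 0.143242, p_m = 0.666667, p_d = 0.190091
Discount per step: exp(-r*dt) = 0.981670
Stock lattice S(k, j) with j the centered position index:
  k=0: S(0,+0) = 22.0700
  k=1: S(1,-1) = 13.3574; S(1,+0) = 22.0700; S(1,+1) = 36.4654
  k=2: S(2,-2) = 8.0843; S(2,-1) = 13.3574; S(2,+0) = 22.0700; S(2,+1) = 36.4654; S(2,+2) = 60.2504
Terminal payoffs V(N, j) = max(K - S_T, 0):
  V(2,-2) = 16.045663; V(2,-1) = 10.772556; V(2,+0) = 2.060000; V(2,+1) = 0.000000; V(2,+2) = 0.000000
Backward induction: V(k, j) = exp(-r*dt) * [p_u * V(k+1, j+1) + p_m * V(k+1, j) + p_d * V(k+1, j-1)]
  V(1,-1) = exp(-r*dt) * [p_u*2.060000 + p_m*10.772556 + p_d*16.045663] = 10.333964
  V(1,+0) = exp(-r*dt) * [p_u*0.000000 + p_m*2.060000 + p_d*10.772556] = 3.358392
  V(1,+1) = exp(-r*dt) * [p_u*0.000000 + p_m*0.000000 + p_d*2.060000] = 0.384410
  V(0,+0) = exp(-r*dt) * [p_u*0.384410 + p_m*3.358392 + p_d*10.333964] = 4.180331


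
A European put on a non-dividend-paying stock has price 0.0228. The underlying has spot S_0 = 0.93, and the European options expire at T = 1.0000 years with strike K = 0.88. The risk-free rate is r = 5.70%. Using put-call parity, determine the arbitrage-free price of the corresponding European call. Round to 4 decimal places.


Put-call parity: C - P = S_0 * exp(-qT) - K * exp(-rT).
S_0 * exp(-qT) = 0.9300 * 1.00000000 = 0.93000000
K * exp(-rT) = 0.8800 * 0.94459407 = 0.83124278
C = P + S*exp(-qT) - K*exp(-rT)
C = 0.0228 + 0.93000000 - 0.83124278 = 0.1216

Answer: Call price = 0.1216


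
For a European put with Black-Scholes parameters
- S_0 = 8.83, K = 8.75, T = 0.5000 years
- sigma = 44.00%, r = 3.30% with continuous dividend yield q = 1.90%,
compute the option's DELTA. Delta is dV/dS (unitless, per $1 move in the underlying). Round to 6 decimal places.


Answer: Delta = -0.413931

Derivation:
d1 = 0.2073150759; d2 = -0.1038119078
phi(d1) = 0.3904605639; exp(-qT) = 0.9905449824; exp(-rT) = 0.9836353794
N(-d1) = 0.4178819005
Delta = -exp(-qT) * N(-d1) = -0.9905449824 * 0.4178819005 = -0.413931


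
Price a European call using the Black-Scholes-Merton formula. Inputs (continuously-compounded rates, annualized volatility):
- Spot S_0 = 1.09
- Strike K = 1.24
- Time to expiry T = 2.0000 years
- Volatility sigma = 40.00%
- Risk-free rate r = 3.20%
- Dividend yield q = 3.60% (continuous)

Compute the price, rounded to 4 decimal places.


d1 = (ln(S/K) + (r - q + 0.5*sigma^2) * T) / (sigma * sqrt(T)) = 0.04077587
d2 = d1 - sigma * sqrt(T) = -0.52490955
exp(-rT) = 0.93800500; exp(-qT) = 0.93053090
C = S_0 * exp(-qT) * N(d1) - K * exp(-rT) * N(d2)
N(d1) = 0.51626271; N(d2) = 0.29982303
C = 1.0900 * 0.93053090 * 0.51626271 - 1.2400 * 0.93800500 * 0.29982303 = 0.1749

Answer: Price = 0.1749


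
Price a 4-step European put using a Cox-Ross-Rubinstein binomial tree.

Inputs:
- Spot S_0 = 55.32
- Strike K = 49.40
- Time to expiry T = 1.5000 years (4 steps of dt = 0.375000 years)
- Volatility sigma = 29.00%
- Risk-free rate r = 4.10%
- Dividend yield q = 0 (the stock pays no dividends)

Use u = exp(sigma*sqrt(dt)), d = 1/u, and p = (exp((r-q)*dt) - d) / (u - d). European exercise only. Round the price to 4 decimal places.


Answer: Price = V(0,0) = 3.8197

Derivation:
dt = T/N = 0.375000
u = exp(sigma*sqrt(dt)) = 1.194333; d = 1/u = 0.837287
p = (exp((r-q)*dt) - d) / (u - d) = 0.499114
Discount per step: exp(-r*dt) = 0.984743
Stock lattice S(k, i) with i counting down-moves:
  k=0: S(0,0) = 55.3200
  k=1: S(1,0) = 66.0705; S(1,1) = 46.3187
  k=2: S(2,0) = 78.9102; S(2,1) = 55.3200; S(2,2) = 38.7821
  k=3: S(3,0) = 94.2451; S(3,1) = 66.0705; S(3,2) = 46.3187; S(3,3) = 32.4718
  k=4: S(4,0) = 112.5600; S(4,1) = 78.9102; S(4,2) = 55.3200; S(4,3) = 38.7821; S(4,4) = 27.1882
Terminal payoffs V(N, i) = max(K - S_T, 0):
  V(4,0) = 0.000000; V(4,1) = 0.000000; V(4,2) = 0.000000; V(4,3) = 10.617912; V(4,4) = 22.211816
Backward induction: V(k, i) = exp(-r*dt) * [p * V(k+1, i) + (1-p) * V(k+1, i+1)].
  V(3,0) = exp(-r*dt) * [p*0.000000 + (1-p)*0.000000] = 0.000000
  V(3,1) = exp(-r*dt) * [p*0.000000 + (1-p)*0.000000] = 0.000000
  V(3,2) = exp(-r*dt) * [p*0.000000 + (1-p)*10.617912] = 5.237222
  V(3,3) = exp(-r*dt) * [p*10.617912 + (1-p)*22.211816] = 16.174534
  V(2,0) = exp(-r*dt) * [p*0.000000 + (1-p)*0.000000] = 0.000000
  V(2,1) = exp(-r*dt) * [p*0.000000 + (1-p)*5.237222] = 2.583228
  V(2,2) = exp(-r*dt) * [p*5.237222 + (1-p)*16.174534] = 10.552079
  V(1,0) = exp(-r*dt) * [p*0.000000 + (1-p)*2.583228] = 1.274162
  V(1,1) = exp(-r*dt) * [p*2.583228 + (1-p)*10.552079] = 6.474403
  V(0,0) = exp(-r*dt) * [p*1.274162 + (1-p)*6.474403] = 3.819709


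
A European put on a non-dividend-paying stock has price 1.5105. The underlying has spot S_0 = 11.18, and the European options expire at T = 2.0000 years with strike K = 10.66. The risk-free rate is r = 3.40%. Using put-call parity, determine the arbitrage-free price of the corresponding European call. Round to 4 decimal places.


Put-call parity: C - P = S_0 * exp(-qT) - K * exp(-rT).
S_0 * exp(-qT) = 11.1800 * 1.00000000 = 11.18000000
K * exp(-rT) = 10.6600 * 0.93426047 = 9.95921665
C = P + S*exp(-qT) - K*exp(-rT)
C = 1.5105 + 11.18000000 - 9.95921665 = 2.7313

Answer: Call price = 2.7313


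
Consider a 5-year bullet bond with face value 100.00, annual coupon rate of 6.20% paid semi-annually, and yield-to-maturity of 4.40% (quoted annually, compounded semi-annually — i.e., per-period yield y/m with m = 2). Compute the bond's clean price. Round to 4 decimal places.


Coupon per period c = face * coupon_rate / m = 3.100000
Periods per year m = 2; per-period yield y/m = 0.022000
Number of cashflows N = 10
Cashflows (t years, CF_t, discount factor 1/(1+y/m)^(m*t), PV):
  t = 0.5000: CF_t = 3.100000, DF = 0.978474, PV = 3.033268
  t = 1.0000: CF_t = 3.100000, DF = 0.957411, PV = 2.967973
  t = 1.5000: CF_t = 3.100000, DF = 0.936801, PV = 2.904083
  t = 2.0000: CF_t = 3.100000, DF = 0.916635, PV = 2.841568
  t = 2.5000: CF_t = 3.100000, DF = 0.896903, PV = 2.780400
  t = 3.0000: CF_t = 3.100000, DF = 0.877596, PV = 2.720548
  t = 3.5000: CF_t = 3.100000, DF = 0.858704, PV = 2.661984
  t = 4.0000: CF_t = 3.100000, DF = 0.840220, PV = 2.604681
  t = 4.5000: CF_t = 3.100000, DF = 0.822133, PV = 2.548611
  t = 5.0000: CF_t = 103.100000, DF = 0.804435, PV = 82.937265
Price P = sum_t PV_t = 108.000380

Answer: Price = 108.0004
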